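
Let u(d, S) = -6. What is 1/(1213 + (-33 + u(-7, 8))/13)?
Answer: 1/1210 ≈ 0.00082645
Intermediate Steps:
1/(1213 + (-33 + u(-7, 8))/13) = 1/(1213 + (-33 - 6)/13) = 1/(1213 + (1/13)*(-39)) = 1/(1213 - 3) = 1/1210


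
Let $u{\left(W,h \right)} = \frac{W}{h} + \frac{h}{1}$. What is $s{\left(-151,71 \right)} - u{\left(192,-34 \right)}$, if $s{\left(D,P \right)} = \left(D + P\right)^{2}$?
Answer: $\frac{109474}{17} \approx 6439.6$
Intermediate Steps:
$u{\left(W,h \right)} = h + \frac{W}{h}$ ($u{\left(W,h \right)} = \frac{W}{h} + h 1 = \frac{W}{h} + h = h + \frac{W}{h}$)
$s{\left(-151,71 \right)} - u{\left(192,-34 \right)} = \left(-151 + 71\right)^{2} - \left(-34 + \frac{192}{-34}\right) = \left(-80\right)^{2} - \left(-34 + 192 \left(- \frac{1}{34}\right)\right) = 6400 - \left(-34 - \frac{96}{17}\right) = 6400 - - \frac{674}{17} = 6400 + \frac{674}{17} = \frac{109474}{17}$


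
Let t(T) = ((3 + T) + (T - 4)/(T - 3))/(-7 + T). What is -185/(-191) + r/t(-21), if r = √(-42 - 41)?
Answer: 185/191 + 672*I*√83/407 ≈ 0.96859 + 15.042*I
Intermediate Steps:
r = I*√83 (r = √(-83) = I*√83 ≈ 9.1104*I)
t(T) = (3 + T + (-4 + T)/(-3 + T))/(-7 + T) (t(T) = ((3 + T) + (-4 + T)/(-3 + T))/(-7 + T) = (3 + T + (-4 + T)/(-3 + T))/(-7 + T))
-185/(-191) + r/t(-21) = -185/(-191) + (I*√83)/(((-13 - 21 + (-21)²)/(21 + (-21)² - 10*(-21)))) = -185*(-1/191) + (I*√83)/(((-13 - 21 + 441)/(21 + 441 + 210))) = 185/191 + (I*√83)/((407/672)) = 185/191 + (I*√83)/(((1/672)*407)) = 185/191 + (I*√83)/(407/672) = 185/191 + (I*√83)*(672/407) = 185/191 + 672*I*√83/407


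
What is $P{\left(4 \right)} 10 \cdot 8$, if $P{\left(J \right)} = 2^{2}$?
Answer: $320$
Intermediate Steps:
$P{\left(J \right)} = 4$
$P{\left(4 \right)} 10 \cdot 8 = 4 \cdot 10 \cdot 8 = 40 \cdot 8 = 320$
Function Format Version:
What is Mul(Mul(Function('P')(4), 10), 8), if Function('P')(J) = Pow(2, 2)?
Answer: 320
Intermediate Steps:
Function('P')(J) = 4
Mul(Mul(Function('P')(4), 10), 8) = Mul(Mul(4, 10), 8) = Mul(40, 8) = 320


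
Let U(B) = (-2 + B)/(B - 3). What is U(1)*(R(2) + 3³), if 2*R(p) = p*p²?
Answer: 31/2 ≈ 15.500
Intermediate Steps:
R(p) = p³/2 (R(p) = (p*p²)/2 = p³/2)
U(B) = (-2 + B)/(-3 + B)
U(1)*(R(2) + 3³) = ((-2 + 1)/(-3 + 1))*((½)*2³ + 3³) = (-1/(-2))*((½)*8 + 27) = (-½*(-1))*(4 + 27) = (½)*31 = 31/2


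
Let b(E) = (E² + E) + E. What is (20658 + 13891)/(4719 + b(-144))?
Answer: 34549/25167 ≈ 1.3728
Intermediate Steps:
b(E) = E² + 2*E (b(E) = (E + E²) + E = E² + 2*E)
(20658 + 13891)/(4719 + b(-144)) = (20658 + 13891)/(4719 - 144*(2 - 144)) = 34549/(4719 - 144*(-142)) = 34549/(4719 + 20448) = 34549/25167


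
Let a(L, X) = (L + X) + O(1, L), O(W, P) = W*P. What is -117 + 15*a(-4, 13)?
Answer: -42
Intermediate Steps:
O(W, P) = P*W
a(L, X) = X + 2*L (a(L, X) = (L + X) + L*1 = (L + X) + L = X + 2*L)
-117 + 15*a(-4, 13) = -117 + 15*(13 + 2*(-4)) = -117 + 15*(13 - 8) = -117 + 15*5 = -117 + 75 = -42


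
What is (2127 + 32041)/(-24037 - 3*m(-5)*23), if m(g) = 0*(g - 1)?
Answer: -34168/24037 ≈ -1.4215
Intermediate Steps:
m(g) = 0 (m(g) = 0*(-1 + g) = 0)
(2127 + 32041)/(-24037 - 3*m(-5)*23) = (2127 + 32041)/(-24037 - 3*0*23) = 34168/(-24037 + 0*23) = 34168/(-24037 + 0) = 34168/(-24037) = 34168*(-1/24037) = -34168/24037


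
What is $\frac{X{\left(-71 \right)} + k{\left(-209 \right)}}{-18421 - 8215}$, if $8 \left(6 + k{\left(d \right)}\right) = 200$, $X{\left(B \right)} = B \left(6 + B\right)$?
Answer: $- \frac{2317}{13318} \approx -0.17397$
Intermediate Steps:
$k{\left(d \right)} = 19$ ($k{\left(d \right)} = -6 + \frac{1}{8} \cdot 200 = -6 + 25 = 19$)
$\frac{X{\left(-71 \right)} + k{\left(-209 \right)}}{-18421 - 8215} = \frac{- 71 \left(6 - 71\right) + 19}{-18421 - 8215} = \frac{\left(-71\right) \left(-65\right) + 19}{-26636} = \left(4615 + 19\right) \left(- \frac{1}{26636}\right) = 4634 \left(- \frac{1}{26636}\right) = - \frac{2317}{13318}$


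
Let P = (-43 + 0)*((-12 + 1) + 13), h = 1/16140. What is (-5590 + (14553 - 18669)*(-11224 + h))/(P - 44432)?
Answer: -62128769587/59876710 ≈ -1037.6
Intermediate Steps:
h = 1/16140 ≈ 6.1958e-5
P = -86 (P = -43*(-11 + 13) = -43*2 = -86)
(-5590 + (14553 - 18669)*(-11224 + h))/(P - 44432) = (-5590 + (14553 - 18669)*(-11224 + 1/16140))/(-86 - 44432) = (-5590 - 4116*(-181155359/16140))/(-44518) = (-5590 + 62136288137/1345)*(-1/44518) = (62128769587/1345)*(-1/44518) = -62128769587/59876710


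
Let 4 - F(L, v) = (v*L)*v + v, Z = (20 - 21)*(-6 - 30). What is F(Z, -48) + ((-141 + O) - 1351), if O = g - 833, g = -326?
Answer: -85543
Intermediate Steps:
O = -1159 (O = -326 - 833 = -1159)
Z = 36 (Z = -1*(-36) = 36)
F(L, v) = 4 - v - L*v² (F(L, v) = 4 - ((v*L)*v + v) = 4 - ((L*v)*v + v) = 4 - (L*v² + v) = 4 - (v + L*v²) = 4 + (-v - L*v²) = 4 - v - L*v²)
F(Z, -48) + ((-141 + O) - 1351) = (4 - 1*(-48) - 1*36*(-48)²) + ((-141 - 1159) - 1351) = (4 + 48 - 1*36*2304) + (-1300 - 1351) = (4 + 48 - 82944) - 2651 = -82892 - 2651 = -85543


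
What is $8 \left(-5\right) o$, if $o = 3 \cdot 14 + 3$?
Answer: $-1800$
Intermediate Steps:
$o = 45$ ($o = 42 + 3 = 45$)
$8 \left(-5\right) o = 8 \left(-5\right) 45 = \left(-40\right) 45 = -1800$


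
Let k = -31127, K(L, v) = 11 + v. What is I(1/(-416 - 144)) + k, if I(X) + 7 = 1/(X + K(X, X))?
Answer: -95861306/3079 ≈ -31134.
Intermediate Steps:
I(X) = -7 + 1/(11 + 2*X) (I(X) = -7 + 1/(X + (11 + X)) = -7 + 1/(11 + 2*X))
I(1/(-416 - 144)) + k = 2*(-38 - 7/(-416 - 144))/(11 + 2/(-416 - 144)) - 31127 = 2*(-38 - 7/(-560))/(11 + 2/(-560)) - 31127 = 2*(-38 - 7*(-1/560))/(11 + 2*(-1/560)) - 31127 = 2*(-38 + 1/80)/(11 - 1/280) - 31127 = 2*(-3039/80)/(3079/280) - 31127 = 2*(280/3079)*(-3039/80) - 31127 = -21273/3079 - 31127 = -95861306/3079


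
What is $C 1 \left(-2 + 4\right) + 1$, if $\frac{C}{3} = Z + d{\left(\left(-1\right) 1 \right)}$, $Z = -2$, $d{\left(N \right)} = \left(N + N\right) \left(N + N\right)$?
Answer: $13$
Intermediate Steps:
$d{\left(N \right)} = 4 N^{2}$ ($d{\left(N \right)} = 2 N 2 N = 4 N^{2}$)
$C = 6$ ($C = 3 \left(-2 + 4 \left(\left(-1\right) 1\right)^{2}\right) = 3 \left(-2 + 4 \left(-1\right)^{2}\right) = 3 \left(-2 + 4 \cdot 1\right) = 3 \left(-2 + 4\right) = 3 \cdot 2 = 6$)
$C 1 \left(-2 + 4\right) + 1 = 6 \cdot 1 \left(-2 + 4\right) + 1 = 6 \cdot 1 \cdot 2 + 1 = 6 \cdot 2 + 1 = 12 + 1 = 13$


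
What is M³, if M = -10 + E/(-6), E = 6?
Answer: -1331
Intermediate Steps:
M = -11 (M = -10 + 6/(-6) = -10 + 6*(-⅙) = -10 - 1 = -11)
M³ = (-11)³ = -1331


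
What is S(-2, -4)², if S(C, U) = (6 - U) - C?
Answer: 144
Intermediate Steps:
S(C, U) = 6 - C - U
S(-2, -4)² = (6 - 1*(-2) - 1*(-4))² = (6 + 2 + 4)² = 12² = 144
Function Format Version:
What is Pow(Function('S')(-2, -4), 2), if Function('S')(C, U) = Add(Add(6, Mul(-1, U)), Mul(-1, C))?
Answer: 144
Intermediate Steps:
Function('S')(C, U) = Add(6, Mul(-1, C), Mul(-1, U))
Pow(Function('S')(-2, -4), 2) = Pow(Add(6, Mul(-1, -2), Mul(-1, -4)), 2) = Pow(Add(6, 2, 4), 2) = Pow(12, 2) = 144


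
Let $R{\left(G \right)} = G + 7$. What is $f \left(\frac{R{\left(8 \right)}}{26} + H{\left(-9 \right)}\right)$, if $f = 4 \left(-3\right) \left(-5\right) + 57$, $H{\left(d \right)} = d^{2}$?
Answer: $\frac{19089}{2} \approx 9544.5$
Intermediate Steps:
$R{\left(G \right)} = 7 + G$
$f = 117$ ($f = \left(-12\right) \left(-5\right) + 57 = 60 + 57 = 117$)
$f \left(\frac{R{\left(8 \right)}}{26} + H{\left(-9 \right)}\right) = 117 \left(\frac{7 + 8}{26} + \left(-9\right)^{2}\right) = 117 \left(15 \cdot \frac{1}{26} + 81\right) = 117 \left(\frac{15}{26} + 81\right) = 117 \cdot \frac{2121}{26} = \frac{19089}{2}$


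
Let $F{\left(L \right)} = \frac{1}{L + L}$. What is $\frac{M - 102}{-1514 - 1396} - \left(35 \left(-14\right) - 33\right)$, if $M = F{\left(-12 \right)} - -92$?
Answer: $\frac{36526561}{69840} \approx 523.0$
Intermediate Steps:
$F{\left(L \right)} = \frac{1}{2 L}$
$M = \frac{2207}{24}$ ($M = \frac{1}{2 \left(-12\right)} - -92 = \frac{1}{2} \left(- \frac{1}{12}\right) + 92 = - \frac{1}{24} + 92 = \frac{2207}{24} \approx 91.958$)
$\frac{M - 102}{-1514 - 1396} - \left(35 \left(-14\right) - 33\right) = \frac{\frac{2207}{24} - 102}{-1514 - 1396} - \left(35 \left(-14\right) - 33\right) = - \frac{241}{24 \left(-2910\right)} - \left(-490 - 33\right) = \left(- \frac{241}{24}\right) \left(- \frac{1}{2910}\right) - -523 = \frac{241}{69840} + 523 = \frac{36526561}{69840}$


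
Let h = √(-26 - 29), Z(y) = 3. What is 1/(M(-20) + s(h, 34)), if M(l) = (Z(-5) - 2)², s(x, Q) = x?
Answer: 1/56 - I*√55/56 ≈ 0.017857 - 0.13243*I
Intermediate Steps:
h = I*√55 (h = √(-55) = I*√55 ≈ 7.4162*I)
M(l) = 1 (M(l) = (3 - 2)² = 1² = 1)
1/(M(-20) + s(h, 34)) = 1/(1 + I*√55)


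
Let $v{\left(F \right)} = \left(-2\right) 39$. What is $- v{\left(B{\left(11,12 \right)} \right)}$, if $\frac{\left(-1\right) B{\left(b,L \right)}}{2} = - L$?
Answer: $78$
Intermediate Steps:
$B{\left(b,L \right)} = 2 L$ ($B{\left(b,L \right)} = - 2 \left(- L\right) = 2 L$)
$v{\left(F \right)} = -78$
$- v{\left(B{\left(11,12 \right)} \right)} = \left(-1\right) \left(-78\right) = 78$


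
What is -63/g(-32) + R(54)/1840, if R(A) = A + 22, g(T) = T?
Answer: 7397/3680 ≈ 2.0101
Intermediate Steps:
R(A) = 22 + A
-63/g(-32) + R(54)/1840 = -63/(-32) + (22 + 54)/1840 = -63*(-1/32) + 76*(1/1840) = 63/32 + 19/460 = 7397/3680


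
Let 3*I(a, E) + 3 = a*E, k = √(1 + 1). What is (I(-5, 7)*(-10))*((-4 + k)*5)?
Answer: -7600/3 + 1900*√2/3 ≈ -1637.7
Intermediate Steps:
k = √2 ≈ 1.4142
I(a, E) = -1 + E*a/3 (I(a, E) = -1 + (a*E)/3 = -1 + (E*a)/3 = -1 + E*a/3)
(I(-5, 7)*(-10))*((-4 + k)*5) = ((-1 + (⅓)*7*(-5))*(-10))*((-4 + √2)*5) = ((-1 - 35/3)*(-10))*(-20 + 5*√2) = (-38/3*(-10))*(-20 + 5*√2) = 380*(-20 + 5*√2)/3 = -7600/3 + 1900*√2/3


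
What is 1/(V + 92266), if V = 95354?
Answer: 1/187620 ≈ 5.3299e-6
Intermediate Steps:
1/(V + 92266) = 1/(95354 + 92266) = 1/187620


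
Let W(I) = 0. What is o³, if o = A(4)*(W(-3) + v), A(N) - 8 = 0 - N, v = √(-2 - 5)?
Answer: -448*I*√7 ≈ -1185.3*I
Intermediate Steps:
v = I*√7 (v = √(-7) = I*√7 ≈ 2.6458*I)
A(N) = 8 - N (A(N) = 8 + (0 - N) = 8 - N)
o = 4*I*√7 (o = (8 - 1*4)*(0 + I*√7) = (8 - 4)*(I*√7) = 4*(I*√7) = 4*I*√7 ≈ 10.583*I)
o³ = (4*I*√7)³ = -448*I*√7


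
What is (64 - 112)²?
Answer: 2304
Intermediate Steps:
(64 - 112)² = (-48)² = 2304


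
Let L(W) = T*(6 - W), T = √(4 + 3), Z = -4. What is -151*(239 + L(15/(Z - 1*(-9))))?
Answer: -36089 - 453*√7 ≈ -37288.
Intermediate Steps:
T = √7 ≈ 2.6458
L(W) = √7*(6 - W)
-151*(239 + L(15/(Z - 1*(-9)))) = -151*(239 + √7*(6 - 15/(-4 - 1*(-9)))) = -151*(239 + √7*(6 - 15/(-4 + 9))) = -151*(239 + √7*(6 - 15/5)) = -151*(239 + √7*(6 - 1*3)) = -151*(239 + √7*(6 - 3)) = -151*(239 + √7*3) = -151*(239 + 3*√7) = -36089 - 453*√7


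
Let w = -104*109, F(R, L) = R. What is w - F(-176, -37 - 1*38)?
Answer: -11160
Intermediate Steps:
w = -11336
w - F(-176, -37 - 1*38) = -11336 - 1*(-176) = -11336 + 176 = -11160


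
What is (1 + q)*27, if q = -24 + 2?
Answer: -567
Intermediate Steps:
q = -22
(1 + q)*27 = (1 - 22)*27 = -21*27 = -567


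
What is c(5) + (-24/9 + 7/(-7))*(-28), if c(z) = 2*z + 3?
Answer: 347/3 ≈ 115.67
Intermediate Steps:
c(z) = 3 + 2*z
c(5) + (-24/9 + 7/(-7))*(-28) = (3 + 2*5) + (-24/9 + 7/(-7))*(-28) = (3 + 10) + (-24*⅑ + 7*(-⅐))*(-28) = 13 + (-8/3 - 1)*(-28) = 13 - 11/3*(-28) = 13 + 308/3 = 347/3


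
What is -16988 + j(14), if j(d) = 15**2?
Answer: -16763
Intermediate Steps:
j(d) = 225
-16988 + j(14) = -16988 + 225 = -16763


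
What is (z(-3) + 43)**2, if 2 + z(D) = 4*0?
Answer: 1681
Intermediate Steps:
z(D) = -2 (z(D) = -2 + 4*0 = -2 + 0 = -2)
(z(-3) + 43)**2 = (-2 + 43)**2 = 41**2 = 1681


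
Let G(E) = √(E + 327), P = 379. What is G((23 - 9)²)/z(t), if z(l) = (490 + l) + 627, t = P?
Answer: √523/1496 ≈ 0.015287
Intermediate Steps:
t = 379
z(l) = 1117 + l
G(E) = √(327 + E)
G((23 - 9)²)/z(t) = √(327 + (23 - 9)²)/(1117 + 379) = √(327 + 14²)/1496 = √(327 + 196)*(1/1496) = √523*(1/1496) = √523/1496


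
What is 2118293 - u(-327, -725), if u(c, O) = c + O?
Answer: 2119345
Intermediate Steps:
u(c, O) = O + c
2118293 - u(-327, -725) = 2118293 - (-725 - 327) = 2118293 - 1*(-1052) = 2118293 + 1052 = 2119345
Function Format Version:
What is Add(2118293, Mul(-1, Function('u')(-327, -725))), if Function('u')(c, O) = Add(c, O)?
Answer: 2119345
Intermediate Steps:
Function('u')(c, O) = Add(O, c)
Add(2118293, Mul(-1, Function('u')(-327, -725))) = Add(2118293, Mul(-1, Add(-725, -327))) = Add(2118293, Mul(-1, -1052)) = Add(2118293, 1052) = 2119345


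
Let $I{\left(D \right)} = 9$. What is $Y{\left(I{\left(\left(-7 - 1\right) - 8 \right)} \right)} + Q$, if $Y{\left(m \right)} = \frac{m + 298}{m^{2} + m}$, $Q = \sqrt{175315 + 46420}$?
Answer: $\frac{307}{90} + \sqrt{221735} \approx 474.3$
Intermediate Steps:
$Q = \sqrt{221735} \approx 470.89$
$Y{\left(m \right)} = \frac{298 + m}{m + m^{2}}$
$Y{\left(I{\left(\left(-7 - 1\right) - 8 \right)} \right)} + Q = \frac{298 + 9}{9 \left(1 + 9\right)} + \sqrt{221735} = \frac{1}{9} \cdot \frac{1}{10} \cdot 307 + \sqrt{221735} = \frac{307}{90} + \sqrt{221735}$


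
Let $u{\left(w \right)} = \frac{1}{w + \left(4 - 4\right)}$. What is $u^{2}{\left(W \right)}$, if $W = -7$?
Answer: $\frac{1}{49} \approx 0.020408$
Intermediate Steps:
$u{\left(w \right)} = \frac{1}{w}$ ($u{\left(w \right)} = \frac{1}{w + 0} = \frac{1}{w}$)
$u^{2}{\left(W \right)} = \left(\frac{1}{-7}\right)^{2} = \left(- \frac{1}{7}\right)^{2} = \frac{1}{49}$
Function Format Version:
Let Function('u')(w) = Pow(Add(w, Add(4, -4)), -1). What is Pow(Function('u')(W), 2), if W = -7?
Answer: Rational(1, 49) ≈ 0.020408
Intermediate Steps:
Function('u')(w) = Pow(w, -1) (Function('u')(w) = Pow(Add(w, 0), -1) = Pow(w, -1))
Pow(Function('u')(W), 2) = Pow(Pow(-7, -1), 2) = Pow(Rational(-1, 7), 2) = Rational(1, 49)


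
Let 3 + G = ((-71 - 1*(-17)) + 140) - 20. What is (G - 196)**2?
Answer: 17689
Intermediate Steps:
G = 63 (G = -3 + (((-71 - 1*(-17)) + 140) - 20) = -3 + (((-71 + 17) + 140) - 20) = -3 + ((-54 + 140) - 20) = -3 + (86 - 20) = -3 + 66 = 63)
(G - 196)**2 = (63 - 196)**2 = (-133)**2 = 17689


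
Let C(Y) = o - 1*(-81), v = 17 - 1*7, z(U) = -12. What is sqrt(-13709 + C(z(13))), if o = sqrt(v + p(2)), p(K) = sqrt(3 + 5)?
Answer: sqrt(-13628 + sqrt(2)*sqrt(5 + sqrt(2))) ≈ 116.72*I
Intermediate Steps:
p(K) = 2*sqrt(2) (p(K) = sqrt(8) = 2*sqrt(2))
v = 10 (v = 17 - 7 = 10)
o = sqrt(10 + 2*sqrt(2)) ≈ 3.5817
C(Y) = 81 + sqrt(10 + 2*sqrt(2)) (C(Y) = sqrt(10 + 2*sqrt(2)) - 1*(-81) = sqrt(10 + 2*sqrt(2)) + 81 = 81 + sqrt(10 + 2*sqrt(2)))
sqrt(-13709 + C(z(13))) = sqrt(-13709 + (81 + sqrt(10 + 2*sqrt(2)))) = sqrt(-13628 + sqrt(10 + 2*sqrt(2)))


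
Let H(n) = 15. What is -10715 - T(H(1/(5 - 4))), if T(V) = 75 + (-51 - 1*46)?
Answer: -10693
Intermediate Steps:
T(V) = -22 (T(V) = 75 + (-51 - 46) = 75 - 97 = -22)
-10715 - T(H(1/(5 - 4))) = -10715 - 1*(-22) = -10715 + 22 = -10693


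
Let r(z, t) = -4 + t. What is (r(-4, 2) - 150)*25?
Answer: -3800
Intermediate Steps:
(r(-4, 2) - 150)*25 = ((-4 + 2) - 150)*25 = (-2 - 150)*25 = -152*25 = -3800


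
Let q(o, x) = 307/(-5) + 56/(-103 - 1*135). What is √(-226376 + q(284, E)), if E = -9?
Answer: I*√1636011915/85 ≈ 475.85*I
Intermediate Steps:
q(o, x) = -5239/85 (q(o, x) = 307*(-⅕) + 56/(-103 - 135) = -307/5 + 56/(-238) = -307/5 + 56*(-1/238) = -307/5 - 4/17 = -5239/85)
√(-226376 + q(284, E)) = √(-226376 - 5239/85) = √(-19247199/85) = I*√1636011915/85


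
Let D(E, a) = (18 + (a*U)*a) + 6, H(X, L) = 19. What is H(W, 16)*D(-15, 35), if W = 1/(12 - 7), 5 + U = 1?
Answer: -92644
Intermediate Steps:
U = -4 (U = -5 + 1 = -4)
W = 1/5 ≈ 0.20000
D(E, a) = 24 - 4*a**2 (D(E, a) = (18 + (a*(-4))*a) + 6 = (18 + (-4*a)*a) + 6 = (18 - 4*a**2) + 6 = 24 - 4*a**2)
H(W, 16)*D(-15, 35) = 19*(24 - 4*35**2) = 19*(24 - 4*1225) = 19*(24 - 4900) = 19*(-4876) = -92644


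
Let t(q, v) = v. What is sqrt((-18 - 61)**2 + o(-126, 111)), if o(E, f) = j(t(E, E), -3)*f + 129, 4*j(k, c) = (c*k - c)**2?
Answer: sqrt(16138351)/2 ≈ 2008.6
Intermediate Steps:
j(k, c) = (-c + c*k)**2/4 (j(k, c) = (c*k - c)**2/4 = (-c + c*k)**2/4)
o(E, f) = 129 + 9*f*(-1 + E)**2/4 (o(E, f) = ((1/4)*(-3)**2*(-1 + E)**2)*f + 129 = ((1/4)*9*(-1 + E)**2)*f + 129 = (9*(-1 + E)**2/4)*f + 129 = 9*f*(-1 + E)**2/4 + 129 = 129 + 9*f*(-1 + E)**2/4)
sqrt((-18 - 61)**2 + o(-126, 111)) = sqrt((-18 - 61)**2 + (129 + (9/4)*111*(-1 - 126)**2)) = sqrt((-79)**2 + (129 + (9/4)*111*(-127)**2)) = sqrt(6241 + (129 + (9/4)*111*16129)) = sqrt(6241 + (129 + 16112871/4)) = sqrt(6241 + 16113387/4) = sqrt(16138351/4) = sqrt(16138351)/2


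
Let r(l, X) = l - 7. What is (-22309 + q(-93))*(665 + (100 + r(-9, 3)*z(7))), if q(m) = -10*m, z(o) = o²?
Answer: 406201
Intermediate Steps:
r(l, X) = -7 + l
(-22309 + q(-93))*(665 + (100 + r(-9, 3)*z(7))) = (-22309 - 10*(-93))*(665 + (100 + (-7 - 9)*7²)) = (-22309 + 930)*(665 + (100 - 16*49)) = -21379*(665 + (100 - 784)) = -21379*(665 - 684) = -21379*(-19) = 406201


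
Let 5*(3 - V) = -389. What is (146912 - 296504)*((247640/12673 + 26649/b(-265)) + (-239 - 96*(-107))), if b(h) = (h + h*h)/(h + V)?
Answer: -11992298856999993/8030825 ≈ -1.4933e+9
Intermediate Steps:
V = 404/5 (V = 3 - ⅕*(-389) = 3 + 389/5 = 404/5 ≈ 80.800)
b(h) = (h + h²)/(404/5 + h) (b(h) = (h + h*h)/(h + 404/5) = (h + h²)/(404/5 + h))
(146912 - 296504)*((247640/12673 + 26649/b(-265)) + (-239 - 96*(-107))) = (146912 - 296504)*((247640/12673 + 26649/((5*(-265)*(1 - 265)/(404 + 5*(-265))))) + (-239 - 96*(-107))) = -149592*((247640*(1/12673) + 26649/((5*(-265)*(-264)/(404 - 1325)))) + (-239 + 10272)) = -149592*((247640/12673 + 26649/((5*(-265)*(-264)/(-921)))) + 10033) = -149592*((247640/12673 + 26649/((5*(-265)*(-1/921)*(-264)))) + 10033) = -149592*((247640/12673 + 26649/(-116600/307)) + 10033) = -149592*((247640/12673 + 26649*(-307/116600)) + 10033) = -149592*((247640/12673 - 8181243/116600) + 10033) = -149592*(-74806068539/1477671800 + 10033) = -149592*14750675100861/1477671800 = -11992298856999993/8030825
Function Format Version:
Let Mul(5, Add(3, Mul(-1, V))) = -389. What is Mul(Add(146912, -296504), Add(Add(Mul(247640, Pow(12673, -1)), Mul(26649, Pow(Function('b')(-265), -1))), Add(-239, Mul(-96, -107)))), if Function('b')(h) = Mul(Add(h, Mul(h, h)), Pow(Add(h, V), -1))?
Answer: Rational(-11992298856999993, 8030825) ≈ -1.4933e+9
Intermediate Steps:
V = Rational(404, 5) (V = Add(3, Mul(Rational(-1, 5), -389)) = Add(3, Rational(389, 5)) = Rational(404, 5) ≈ 80.800)
Function('b')(h) = Mul(Pow(Add(Rational(404, 5), h), -1), Add(h, Pow(h, 2))) (Function('b')(h) = Mul(Add(h, Mul(h, h)), Pow(Add(h, Rational(404, 5)), -1)) = Mul(Add(h, Pow(h, 2)), Pow(Add(Rational(404, 5), h), -1)) = Mul(Pow(Add(Rational(404, 5), h), -1), Add(h, Pow(h, 2))))
Mul(Add(146912, -296504), Add(Add(Mul(247640, Pow(12673, -1)), Mul(26649, Pow(Function('b')(-265), -1))), Add(-239, Mul(-96, -107)))) = Mul(Add(146912, -296504), Add(Add(Mul(247640, Pow(12673, -1)), Mul(26649, Pow(Mul(5, -265, Pow(Add(404, Mul(5, -265)), -1), Add(1, -265)), -1))), Add(-239, Mul(-96, -107)))) = Mul(-149592, Add(Add(Mul(247640, Rational(1, 12673)), Mul(26649, Pow(Mul(5, -265, Pow(Add(404, -1325), -1), -264), -1))), Add(-239, 10272))) = Mul(-149592, Add(Add(Rational(247640, 12673), Mul(26649, Pow(Mul(5, -265, Pow(-921, -1), -264), -1))), 10033)) = Mul(-149592, Add(Add(Rational(247640, 12673), Mul(26649, Pow(Mul(5, -265, Rational(-1, 921), -264), -1))), 10033)) = Mul(-149592, Add(Add(Rational(247640, 12673), Mul(26649, Pow(Rational(-116600, 307), -1))), 10033)) = Mul(-149592, Add(Add(Rational(247640, 12673), Mul(26649, Rational(-307, 116600))), 10033)) = Mul(-149592, Add(Add(Rational(247640, 12673), Rational(-8181243, 116600)), 10033)) = Mul(-149592, Add(Rational(-74806068539, 1477671800), 10033)) = Mul(-149592, Rational(14750675100861, 1477671800)) = Rational(-11992298856999993, 8030825)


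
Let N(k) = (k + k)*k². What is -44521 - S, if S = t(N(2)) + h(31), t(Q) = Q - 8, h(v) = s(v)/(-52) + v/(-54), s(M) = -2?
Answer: -15629491/351 ≈ -44528.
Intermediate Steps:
N(k) = 2*k³ (N(k) = (2*k)*k² = 2*k³)
h(v) = 1/26 - v/54 (h(v) = -2/(-52) + v/(-54) = -2*(-1/52) + v*(-1/54) = 1/26 - v/54)
t(Q) = -8 + Q
S = 2620/351 (S = (-8 + 2*2³) + (1/26 - 1/54*31) = (-8 + 2*8) + (1/26 - 31/54) = (-8 + 16) - 188/351 = 8 - 188/351 = 2620/351 ≈ 7.4644)
-44521 - S = -44521 - 1*2620/351 = -44521 - 2620/351 = -15629491/351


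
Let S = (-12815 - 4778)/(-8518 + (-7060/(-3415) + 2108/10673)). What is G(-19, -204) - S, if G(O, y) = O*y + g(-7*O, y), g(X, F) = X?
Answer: 248737665565111/62076805322 ≈ 4006.9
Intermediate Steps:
G(O, y) = -7*O + O*y (G(O, y) = O*y - 7*O = -7*O + O*y)
S = 128246970787/62076805322 (S = -17593/(-8518 + (-7060*(-1/3415) + 2108*(1/10673))) = -17593/(-8518 + (1412/683 + 2108/10673)) = -17593/(-8518 + 16510040/7289659) = -17593/(-62076805322/7289659) = -17593*(-7289659/62076805322) = 128246970787/62076805322 ≈ 2.0659)
G(-19, -204) - S = -19*(-7 - 204) - 1*128246970787/62076805322 = -19*(-211) - 128246970787/62076805322 = 4009 - 128246970787/62076805322 = 248737665565111/62076805322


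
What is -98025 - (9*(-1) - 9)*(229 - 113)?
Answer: -95937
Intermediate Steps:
-98025 - (9*(-1) - 9)*(229 - 113) = -98025 - (-9 - 9)*116 = -98025 - (-18)*116 = -98025 - 1*(-2088) = -98025 + 2088 = -95937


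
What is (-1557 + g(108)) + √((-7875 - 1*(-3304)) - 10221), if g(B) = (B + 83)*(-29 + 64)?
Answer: 5128 + 86*I*√2 ≈ 5128.0 + 121.62*I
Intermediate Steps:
g(B) = 2905 + 35*B (g(B) = (83 + B)*35 = 2905 + 35*B)
(-1557 + g(108)) + √((-7875 - 1*(-3304)) - 10221) = (-1557 + (2905 + 35*108)) + √((-7875 - 1*(-3304)) - 10221) = (-1557 + (2905 + 3780)) + √((-7875 + 3304) - 10221) = (-1557 + 6685) + √(-4571 - 10221) = 5128 + √(-14792) = 5128 + 86*I*√2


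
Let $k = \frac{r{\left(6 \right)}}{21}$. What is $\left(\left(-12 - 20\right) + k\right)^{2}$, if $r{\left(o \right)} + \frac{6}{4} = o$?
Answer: $\frac{198025}{196} \approx 1010.3$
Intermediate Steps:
$r{\left(o \right)} = - \frac{3}{2} + o$
$k = \frac{3}{14}$ ($k = \frac{- \frac{3}{2} + 6}{21} = \frac{9}{2} \cdot \frac{1}{21} = \frac{3}{14} \approx 0.21429$)
$\left(\left(-12 - 20\right) + k\right)^{2} = \left(\left(-12 - 20\right) + \frac{3}{14}\right)^{2} = \left(-32 + \frac{3}{14}\right)^{2} = \left(- \frac{445}{14}\right)^{2} = \frac{198025}{196}$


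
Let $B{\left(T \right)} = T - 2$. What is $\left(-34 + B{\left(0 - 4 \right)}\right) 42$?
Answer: $-1680$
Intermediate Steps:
$B{\left(T \right)} = -2 + T$
$\left(-34 + B{\left(0 - 4 \right)}\right) 42 = \left(-34 + \left(-2 + \left(0 - 4\right)\right)\right) 42 = \left(-34 - 6\right) 42 = \left(-40\right) 42 = -1680$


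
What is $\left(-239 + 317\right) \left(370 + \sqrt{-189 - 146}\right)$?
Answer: $28860 + 78 i \sqrt{335} \approx 28860.0 + 1427.6 i$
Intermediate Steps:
$\left(-239 + 317\right) \left(370 + \sqrt{-189 - 146}\right) = 78 \left(370 + \sqrt{-335}\right) = 78 \left(370 + i \sqrt{335}\right) = 28860 + 78 i \sqrt{335}$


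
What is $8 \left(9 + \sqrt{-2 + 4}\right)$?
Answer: $72 + 8 \sqrt{2} \approx 83.314$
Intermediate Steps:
$8 \left(9 + \sqrt{-2 + 4}\right) = 8 \left(9 + \sqrt{2}\right) = 72 + 8 \sqrt{2}$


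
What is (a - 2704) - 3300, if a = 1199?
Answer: -4805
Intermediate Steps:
(a - 2704) - 3300 = (1199 - 2704) - 3300 = -1505 - 3300 = -4805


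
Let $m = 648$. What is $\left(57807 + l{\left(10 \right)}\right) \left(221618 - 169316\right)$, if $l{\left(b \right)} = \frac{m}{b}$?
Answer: $\frac{15134054418}{5} \approx 3.0268 \cdot 10^{9}$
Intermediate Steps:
$l{\left(b \right)} = \frac{648}{b}$
$\left(57807 + l{\left(10 \right)}\right) \left(221618 - 169316\right) = \left(57807 + \frac{648}{10}\right) \left(221618 - 169316\right) = \left(57807 + 648 \cdot \frac{1}{10}\right) 52302 = \left(57807 + \frac{324}{5}\right) 52302 = \frac{289359}{5} \cdot 52302 = \frac{15134054418}{5}$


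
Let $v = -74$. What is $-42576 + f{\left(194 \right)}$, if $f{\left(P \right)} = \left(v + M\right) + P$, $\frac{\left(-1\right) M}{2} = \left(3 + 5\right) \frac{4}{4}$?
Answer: $-42472$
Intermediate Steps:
$M = -16$ ($M = - 2 \left(3 + 5\right) \frac{4}{4} = - 2 \cdot 8 \cdot 4 \cdot \frac{1}{4} = - 2 \cdot 8 \cdot 1 = \left(-2\right) 8 = -16$)
$f{\left(P \right)} = -90 + P$ ($f{\left(P \right)} = \left(-74 - 16\right) + P = -90 + P$)
$-42576 + f{\left(194 \right)} = -42576 + \left(-90 + 194\right) = -42576 + 104 = -42472$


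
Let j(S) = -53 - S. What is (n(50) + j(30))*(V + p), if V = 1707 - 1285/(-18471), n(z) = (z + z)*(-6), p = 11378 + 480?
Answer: -171132753200/18471 ≈ -9.2649e+6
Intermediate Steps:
p = 11858
n(z) = -12*z (n(z) = (2*z)*(-6) = -12*z)
V = 31531282/18471 (V = 1707 - 1285*(-1/18471) = 1707 + 1285/18471 = 31531282/18471 ≈ 1707.1)
(n(50) + j(30))*(V + p) = (-12*50 + (-53 - 1*30))*(31531282/18471 + 11858) = (-600 + (-53 - 30))*(250560400/18471) = (-600 - 83)*(250560400/18471) = -683*250560400/18471 = -171132753200/18471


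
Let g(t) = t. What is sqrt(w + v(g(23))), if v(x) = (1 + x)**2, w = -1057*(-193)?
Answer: sqrt(204577) ≈ 452.30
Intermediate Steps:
w = 204001
sqrt(w + v(g(23))) = sqrt(204001 + (1 + 23)**2) = sqrt(204001 + 24**2) = sqrt(204001 + 576) = sqrt(204577)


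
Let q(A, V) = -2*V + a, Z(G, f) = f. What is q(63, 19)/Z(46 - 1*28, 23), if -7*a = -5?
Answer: -261/161 ≈ -1.6211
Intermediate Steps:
a = 5/7 (a = -1/7*(-5) = 5/7 ≈ 0.71429)
q(A, V) = 5/7 - 2*V (q(A, V) = -2*V + 5/7 = 5/7 - 2*V)
q(63, 19)/Z(46 - 1*28, 23) = (5/7 - 2*19)/23 = (5/7 - 38)*(1/23) = -261/7*1/23 = -261/161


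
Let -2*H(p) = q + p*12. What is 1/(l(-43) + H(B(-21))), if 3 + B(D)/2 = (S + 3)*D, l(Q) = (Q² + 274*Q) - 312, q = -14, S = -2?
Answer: -1/9950 ≈ -0.00010050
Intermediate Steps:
l(Q) = -312 + Q² + 274*Q
B(D) = -6 + 2*D (B(D) = -6 + 2*((-2 + 3)*D) = -6 + 2*(1*D) = -6 + 2*D)
H(p) = 7 - 6*p (H(p) = -(-14 + p*12)/2 = -(-14 + 12*p)/2 = 7 - 6*p)
1/(l(-43) + H(B(-21))) = 1/((-312 + (-43)² + 274*(-43)) + (7 - 6*(-6 + 2*(-21)))) = 1/((-312 + 1849 - 11782) + (7 - 6*(-6 - 42))) = 1/(-10245 + (7 - 6*(-48))) = 1/(-10245 + (7 + 288)) = 1/(-10245 + 295) = 1/(-9950) = -1/9950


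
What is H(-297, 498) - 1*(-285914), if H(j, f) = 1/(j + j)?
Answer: 169832915/594 ≈ 2.8591e+5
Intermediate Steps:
H(j, f) = 1/(2*j)
H(-297, 498) - 1*(-285914) = (½)/(-297) - 1*(-285914) = (½)*(-1/297) + 285914 = -1/594 + 285914 = 169832915/594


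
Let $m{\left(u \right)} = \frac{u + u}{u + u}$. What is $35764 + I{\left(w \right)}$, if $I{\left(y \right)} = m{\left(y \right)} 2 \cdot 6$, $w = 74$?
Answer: $35776$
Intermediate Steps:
$m{\left(u \right)} = 1$ ($m{\left(u \right)} = \frac{2 u}{2 u} = 2 u \frac{1}{2 u} = 1$)
$I{\left(y \right)} = 12$ ($I{\left(y \right)} = 1 \cdot 2 \cdot 6 = 2 \cdot 6 = 12$)
$35764 + I{\left(w \right)} = 35764 + 12 = 35776$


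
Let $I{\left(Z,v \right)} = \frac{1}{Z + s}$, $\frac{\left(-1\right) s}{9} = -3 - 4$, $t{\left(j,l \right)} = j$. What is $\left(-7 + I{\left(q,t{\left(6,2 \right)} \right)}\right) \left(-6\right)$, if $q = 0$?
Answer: $\frac{880}{21} \approx 41.905$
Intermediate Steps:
$s = 63$ ($s = - 9 \left(-3 - 4\right) = \left(-9\right) \left(-7\right) = 63$)
$I{\left(Z,v \right)} = \frac{1}{63 + Z}$ ($I{\left(Z,v \right)} = \frac{1}{Z + 63} = \frac{1}{63 + Z}$)
$\left(-7 + I{\left(q,t{\left(6,2 \right)} \right)}\right) \left(-6\right) = \left(-7 + \frac{1}{63 + 0}\right) \left(-6\right) = \left(-7 + \frac{1}{63}\right) \left(-6\right) = \left(- \frac{440}{63}\right) \left(-6\right) = \frac{880}{21}$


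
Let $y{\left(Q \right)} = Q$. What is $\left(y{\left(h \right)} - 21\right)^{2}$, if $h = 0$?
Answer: $441$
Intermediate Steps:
$\left(y{\left(h \right)} - 21\right)^{2} = \left(0 - 21\right)^{2} = \left(-21\right)^{2} = 441$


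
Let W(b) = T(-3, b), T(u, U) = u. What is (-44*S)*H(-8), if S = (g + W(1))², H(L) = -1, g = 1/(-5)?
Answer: 11264/25 ≈ 450.56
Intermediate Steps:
W(b) = -3
g = -⅕ ≈ -0.20000
S = 256/25 (S = (-⅕ - 3)² = (-16/5)² = 256/25 ≈ 10.240)
(-44*S)*H(-8) = -44*256/25*(-1) = -11264/25*(-1) = 11264/25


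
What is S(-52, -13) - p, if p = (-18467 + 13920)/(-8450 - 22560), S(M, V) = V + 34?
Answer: 646663/31010 ≈ 20.853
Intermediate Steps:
S(M, V) = 34 + V
p = 4547/31010 (p = -4547/(-31010) = -4547*(-1/31010) = 4547/31010 ≈ 0.14663)
S(-52, -13) - p = (34 - 13) - 1*4547/31010 = 21 - 4547/31010 = 646663/31010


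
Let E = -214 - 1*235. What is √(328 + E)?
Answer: 11*I ≈ 11.0*I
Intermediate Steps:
E = -449 (E = -214 - 235 = -449)
√(328 + E) = √(328 - 449) = √(-121) = 11*I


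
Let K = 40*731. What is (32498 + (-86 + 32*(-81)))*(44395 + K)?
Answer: 2195795700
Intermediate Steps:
K = 29240
(32498 + (-86 + 32*(-81)))*(44395 + K) = (32498 + (-86 + 32*(-81)))*(44395 + 29240) = (32498 + (-86 - 2592))*73635 = (32498 - 2678)*73635 = 29820*73635 = 2195795700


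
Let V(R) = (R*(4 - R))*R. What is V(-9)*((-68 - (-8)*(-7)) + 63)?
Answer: -64233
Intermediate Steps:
V(R) = R**2*(4 - R)
V(-9)*((-68 - (-8)*(-7)) + 63) = ((-9)**2*(4 - 1*(-9)))*((-68 - (-8)*(-7)) + 63) = (81*(4 + 9))*((-68 - 1*56) + 63) = (81*13)*((-68 - 56) + 63) = 1053*(-124 + 63) = 1053*(-61) = -64233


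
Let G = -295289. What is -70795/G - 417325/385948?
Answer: -95908293265/113966198972 ≈ -0.84155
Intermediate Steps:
-70795/G - 417325/385948 = -70795/(-295289) - 417325/385948 = -70795*(-1/295289) - 417325*1/385948 = 70795/295289 - 417325/385948 = -95908293265/113966198972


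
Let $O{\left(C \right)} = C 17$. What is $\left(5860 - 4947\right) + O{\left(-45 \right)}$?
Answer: $148$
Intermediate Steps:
$O{\left(C \right)} = 17 C$
$\left(5860 - 4947\right) + O{\left(-45 \right)} = \left(5860 - 4947\right) + 17 \left(-45\right) = 913 - 765 = 148$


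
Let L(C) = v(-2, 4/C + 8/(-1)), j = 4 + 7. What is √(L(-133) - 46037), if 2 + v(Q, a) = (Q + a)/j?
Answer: I*√98542400033/1463 ≈ 214.57*I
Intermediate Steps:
j = 11
v(Q, a) = -2 + Q/11 + a/11 (v(Q, a) = -2 + (Q + a)/11 = -2 + (Q + a)*(1/11) = -2 + (Q/11 + a/11) = -2 + Q/11 + a/11)
L(C) = -32/11 + 4/(11*C) (L(C) = -2 + (1/11)*(-2) + (4/C + 8/(-1))/11 = -2 - 2/11 + (4/C + 8*(-1))/11 = -2 - 2/11 + (4/C - 8)/11 = -2 - 2/11 + (-8 + 4/C)/11 = -2 - 2/11 + (-8/11 + 4/(11*C)) = -32/11 + 4/(11*C))
√(L(-133) - 46037) = √((4/11)*(1 - 8*(-133))/(-133) - 46037) = √((4/11)*(-1/133)*(1 + 1064) - 46037) = √((4/11)*(-1/133)*1065 - 46037) = √(-4260/1463 - 46037) = √(-67356391/1463) = I*√98542400033/1463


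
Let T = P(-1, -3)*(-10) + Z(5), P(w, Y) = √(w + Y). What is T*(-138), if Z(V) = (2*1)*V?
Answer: -1380 + 2760*I ≈ -1380.0 + 2760.0*I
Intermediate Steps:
P(w, Y) = √(Y + w)
Z(V) = 2*V
T = 10 - 20*I (T = √(-3 - 1)*(-10) + 2*5 = √(-4)*(-10) + 10 = (2*I)*(-10) + 10 = -20*I + 10 = 10 - 20*I ≈ 10.0 - 20.0*I)
T*(-138) = (10 - 20*I)*(-138) = -1380 + 2760*I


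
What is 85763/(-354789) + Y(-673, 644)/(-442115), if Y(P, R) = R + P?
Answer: -37906819864/156857538735 ≈ -0.24166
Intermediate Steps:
Y(P, R) = P + R
85763/(-354789) + Y(-673, 644)/(-442115) = 85763/(-354789) + (-673 + 644)/(-442115) = 85763*(-1/354789) - 29*(-1/442115) = -85763/354789 + 29/442115 = -37906819864/156857538735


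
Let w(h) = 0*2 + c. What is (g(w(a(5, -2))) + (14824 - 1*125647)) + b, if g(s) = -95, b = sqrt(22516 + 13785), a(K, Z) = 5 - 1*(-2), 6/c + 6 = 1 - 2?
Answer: -110918 + sqrt(36301) ≈ -1.1073e+5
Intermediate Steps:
c = -6/7 (c = 6/(-6 + (1 - 2)) = 6/(-6 - 1) = 6/(-7) = 6*(-1/7) = -6/7 ≈ -0.85714)
a(K, Z) = 7 (a(K, Z) = 5 + 2 = 7)
w(h) = -6/7 (w(h) = 0*2 - 6/7 = 0 - 6/7 = -6/7)
b = sqrt(36301) ≈ 190.53
(g(w(a(5, -2))) + (14824 - 1*125647)) + b = (-95 + (14824 - 1*125647)) + sqrt(36301) = (-95 + (14824 - 125647)) + sqrt(36301) = (-95 - 110823) + sqrt(36301) = -110918 + sqrt(36301)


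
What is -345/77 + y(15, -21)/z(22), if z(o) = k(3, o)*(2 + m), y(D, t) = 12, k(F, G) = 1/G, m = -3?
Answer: -20673/77 ≈ -268.48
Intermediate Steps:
z(o) = -1/o (z(o) = (2 - 3)/o = -1/o)
-345/77 + y(15, -21)/z(22) = -345/77 + 12/((-1/22)) = -345*1/77 + 12/((-1*1/22)) = -345/77 + 12/(-1/22) = -345/77 + 12*(-22) = -345/77 - 264 = -20673/77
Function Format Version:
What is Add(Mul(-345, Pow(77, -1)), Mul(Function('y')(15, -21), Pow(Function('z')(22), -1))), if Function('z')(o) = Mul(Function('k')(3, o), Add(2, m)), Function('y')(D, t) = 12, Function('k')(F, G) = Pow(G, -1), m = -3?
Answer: Rational(-20673, 77) ≈ -268.48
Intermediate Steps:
Function('z')(o) = Mul(-1, Pow(o, -1)) (Function('z')(o) = Mul(Pow(o, -1), Add(2, -3)) = Mul(Pow(o, -1), -1) = Mul(-1, Pow(o, -1)))
Add(Mul(-345, Pow(77, -1)), Mul(Function('y')(15, -21), Pow(Function('z')(22), -1))) = Add(Mul(-345, Pow(77, -1)), Mul(12, Pow(Mul(-1, Pow(22, -1)), -1))) = Add(Mul(-345, Rational(1, 77)), Mul(12, Pow(Mul(-1, Rational(1, 22)), -1))) = Add(Rational(-345, 77), Mul(12, Pow(Rational(-1, 22), -1))) = Add(Rational(-345, 77), Mul(12, -22)) = Add(Rational(-345, 77), -264) = Rational(-20673, 77)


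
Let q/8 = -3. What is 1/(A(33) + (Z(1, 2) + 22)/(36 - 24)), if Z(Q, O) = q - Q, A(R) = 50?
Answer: 4/199 ≈ 0.020101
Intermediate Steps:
q = -24 (q = 8*(-3) = -24)
Z(Q, O) = -24 - Q
1/(A(33) + (Z(1, 2) + 22)/(36 - 24)) = 1/(50 + ((-24 - 1*1) + 22)/(36 - 24)) = 1/(50 + ((-24 - 1) + 22)/12) = 1/(50 + (-25 + 22)/12) = 1/(50 + (1/12)*(-3)) = 1/(50 - 1/4) = 1/(199/4) = 4/199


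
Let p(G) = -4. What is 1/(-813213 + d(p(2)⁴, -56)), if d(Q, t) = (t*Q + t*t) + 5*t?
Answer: -1/824693 ≈ -1.2126e-6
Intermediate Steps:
d(Q, t) = t² + 5*t + Q*t (d(Q, t) = (Q*t + t²) + 5*t = (t² + Q*t) + 5*t = t² + 5*t + Q*t)
1/(-813213 + d(p(2)⁴, -56)) = 1/(-813213 - 56*(5 + (-4)⁴ - 56)) = 1/(-813213 - 56*(5 + 256 - 56)) = 1/(-813213 - 56*205) = 1/(-813213 - 11480) = 1/(-824693) = -1/824693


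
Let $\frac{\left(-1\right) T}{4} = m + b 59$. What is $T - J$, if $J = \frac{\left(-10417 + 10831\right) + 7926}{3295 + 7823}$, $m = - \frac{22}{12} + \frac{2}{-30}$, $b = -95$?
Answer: $\frac{207784764}{9265} \approx 22427.0$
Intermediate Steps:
$m = - \frac{19}{10}$ ($m = \left(-22\right) \frac{1}{12} + 2 \left(- \frac{1}{30}\right) = - \frac{11}{6} - \frac{1}{15} = - \frac{19}{10} \approx -1.9$)
$J = \frac{1390}{1853}$ ($J = \frac{414 + 7926}{11118} = 8340 \cdot \frac{1}{11118} = \frac{1390}{1853} \approx 0.75013$)
$T = \frac{112138}{5}$ ($T = - 4 \left(- \frac{19}{10} - 5605\right) = \left(-4\right) \left(- \frac{56069}{10}\right) = \frac{112138}{5} \approx 22428.0$)
$T - J = \frac{112138}{5} - \frac{1390}{1853} = \frac{207784764}{9265}$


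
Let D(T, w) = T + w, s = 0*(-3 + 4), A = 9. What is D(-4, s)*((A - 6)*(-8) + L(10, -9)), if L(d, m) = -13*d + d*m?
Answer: 976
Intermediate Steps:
s = 0 (s = 0*1 = 0)
D(-4, s)*((A - 6)*(-8) + L(10, -9)) = (-4 + 0)*((9 - 6)*(-8) + 10*(-13 - 9)) = -4*(3*(-8) + 10*(-22)) = -4*(-24 - 220) = -4*(-244) = 976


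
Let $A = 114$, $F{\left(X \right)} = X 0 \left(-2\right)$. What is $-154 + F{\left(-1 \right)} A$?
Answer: $-154$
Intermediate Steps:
$F{\left(X \right)} = 0$ ($F{\left(X \right)} = 0 \left(-2\right) = 0$)
$-154 + F{\left(-1 \right)} A = -154 + 0 \cdot 114 = -154 + 0 = -154$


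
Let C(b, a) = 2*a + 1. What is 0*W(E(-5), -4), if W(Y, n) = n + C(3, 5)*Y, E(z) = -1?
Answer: 0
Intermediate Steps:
C(b, a) = 1 + 2*a
W(Y, n) = n + 11*Y (W(Y, n) = n + (1 + 2*5)*Y = n + (1 + 10)*Y = n + 11*Y)
0*W(E(-5), -4) = 0*(-4 + 11*(-1)) = 0*(-4 - 11) = 0*(-15) = 0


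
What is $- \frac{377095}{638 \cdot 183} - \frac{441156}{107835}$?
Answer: $- \frac{30723588983}{4196722530} \approx -7.3209$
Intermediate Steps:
$- \frac{377095}{638 \cdot 183} - \frac{441156}{107835} = - \frac{377095}{116754} - \frac{147052}{35945} = - \frac{30723588983}{4196722530}$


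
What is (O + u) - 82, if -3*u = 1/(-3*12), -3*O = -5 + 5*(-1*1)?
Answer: -8495/108 ≈ -78.657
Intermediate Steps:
O = 10/3 (O = -(-5 + 5*(-1*1))/3 = -(-5 + 5*(-1))/3 = -(-5 - 5)/3 = -⅓*(-10) = 10/3 ≈ 3.3333)
u = 1/108 (u = -1/(3*((-3*12))) = -⅓/(-36) = -⅓*(-1/36) = 1/108 ≈ 0.0092593)
(O + u) - 82 = (10/3 + 1/108) - 82 = 361/108 - 82 = -8495/108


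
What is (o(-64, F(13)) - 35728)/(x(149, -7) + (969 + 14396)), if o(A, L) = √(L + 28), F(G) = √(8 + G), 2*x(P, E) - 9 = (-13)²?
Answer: -17864/7727 + √(28 + √21)/15454 ≈ -2.3115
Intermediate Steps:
x(P, E) = 89 (x(P, E) = 9/2 + (½)*(-13)² = 9/2 + (½)*169 = 9/2 + 169/2 = 89)
o(A, L) = √(28 + L)
(o(-64, F(13)) - 35728)/(x(149, -7) + (969 + 14396)) = (√(28 + √(8 + 13)) - 35728)/(89 + (969 + 14396)) = (√(28 + √21) - 35728)/(89 + 15365) = (-35728 + √(28 + √21))/15454 = (-35728 + √(28 + √21))*(1/15454) = -17864/7727 + √(28 + √21)/15454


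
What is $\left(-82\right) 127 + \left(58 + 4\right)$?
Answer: $-10352$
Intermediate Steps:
$\left(-82\right) 127 + \left(58 + 4\right) = -10414 + 62 = -10352$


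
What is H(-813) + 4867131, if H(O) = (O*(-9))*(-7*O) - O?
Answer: 46508991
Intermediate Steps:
H(O) = -O + 63*O² (H(O) = (-9*O)*(-7*O) - O = 63*O² - O = -O + 63*O²)
H(-813) + 4867131 = -813*(-1 + 63*(-813)) + 4867131 = -813*(-1 - 51219) + 4867131 = -813*(-51220) + 4867131 = 41641860 + 4867131 = 46508991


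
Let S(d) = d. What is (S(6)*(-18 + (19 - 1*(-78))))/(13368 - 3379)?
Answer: 474/9989 ≈ 0.047452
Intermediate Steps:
(S(6)*(-18 + (19 - 1*(-78))))/(13368 - 3379) = (6*(-18 + (19 - 1*(-78))))/(13368 - 3379) = (6*(-18 + (19 + 78)))/9989 = (6*(-18 + 97))*(1/9989) = (6*79)*(1/9989) = 474*(1/9989) = 474/9989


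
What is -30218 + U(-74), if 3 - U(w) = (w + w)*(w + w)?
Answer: -52119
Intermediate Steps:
U(w) = 3 - 4*w**2 (U(w) = 3 - (w + w)*(w + w) = 3 - 2*w*2*w = 3 - 4*w**2)
-30218 + U(-74) = -30218 + (3 - 4*(-74)**2) = -30218 + (3 - 4*5476) = -30218 + (3 - 21904) = -30218 - 21901 = -52119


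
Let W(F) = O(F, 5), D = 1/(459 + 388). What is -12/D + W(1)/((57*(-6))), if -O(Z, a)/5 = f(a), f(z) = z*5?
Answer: -3475963/342 ≈ -10164.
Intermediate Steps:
D = 1/847 ≈ 0.0011806
f(z) = 5*z
O(Z, a) = -25*a
W(F) = -125 (W(F) = -25*5 = -125)
-12/D + W(1)/((57*(-6))) = -12/1/847 - 125/(57*(-6)) = -12*847 - 125/(-342) = -10164 - 125*(-1/342) = -10164 + 125/342 = -3475963/342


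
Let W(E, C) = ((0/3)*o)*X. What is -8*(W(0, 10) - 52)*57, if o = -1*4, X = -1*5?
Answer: 23712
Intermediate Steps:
X = -5
o = -4
W(E, C) = 0 (W(E, C) = ((0/3)*(-4))*(-5) = ((0*(⅓))*(-4))*(-5) = (0*(-4))*(-5) = 0*(-5) = 0)
-8*(W(0, 10) - 52)*57 = -8*(0 - 52)*57 = -(-416)*57 = -8*(-2964) = 23712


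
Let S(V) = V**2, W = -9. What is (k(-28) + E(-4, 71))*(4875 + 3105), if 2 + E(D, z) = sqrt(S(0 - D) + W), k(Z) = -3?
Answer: -39900 + 7980*sqrt(7) ≈ -18787.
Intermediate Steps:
E(D, z) = -2 + sqrt(-9 + D**2) (E(D, z) = -2 + sqrt((0 - D)**2 - 9) = -2 + sqrt((-D)**2 - 9) = -2 + sqrt(D**2 - 9) = -2 + sqrt(-9 + D**2))
(k(-28) + E(-4, 71))*(4875 + 3105) = (-3 + (-2 + sqrt(-9 + (-4)**2)))*(4875 + 3105) = (-3 + (-2 + sqrt(-9 + 16)))*7980 = (-3 + (-2 + sqrt(7)))*7980 = (-5 + sqrt(7))*7980 = -39900 + 7980*sqrt(7)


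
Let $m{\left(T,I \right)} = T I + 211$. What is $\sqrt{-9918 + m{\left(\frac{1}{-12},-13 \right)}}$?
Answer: $\frac{i \sqrt{349413}}{6} \approx 98.519 i$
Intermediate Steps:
$m{\left(T,I \right)} = 211 + I T$ ($m{\left(T,I \right)} = I T + 211 = 211 + I T$)
$\sqrt{-9918 + m{\left(\frac{1}{-12},-13 \right)}} = \sqrt{-9918 + \left(211 - \frac{13}{-12}\right)} = \sqrt{-9918 + \left(211 - - \frac{13}{12}\right)} = \sqrt{-9918 + \left(211 + \frac{13}{12}\right)} = \sqrt{-9918 + \frac{2545}{12}} = \sqrt{- \frac{116471}{12}} = \frac{i \sqrt{349413}}{6}$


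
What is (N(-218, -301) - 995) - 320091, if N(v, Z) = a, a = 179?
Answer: -320907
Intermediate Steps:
N(v, Z) = 179
(N(-218, -301) - 995) - 320091 = (179 - 995) - 320091 = -816 - 320091 = -320907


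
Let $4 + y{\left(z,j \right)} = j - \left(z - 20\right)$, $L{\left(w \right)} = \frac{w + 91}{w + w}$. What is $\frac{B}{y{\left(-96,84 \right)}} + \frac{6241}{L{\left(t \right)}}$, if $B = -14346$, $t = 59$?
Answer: $\frac{35547487}{7350} \approx 4836.4$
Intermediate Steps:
$L{\left(w \right)} = \frac{91 + w}{2 w}$
$y{\left(z,j \right)} = 16 + j - z$ ($y{\left(z,j \right)} = -4 - \left(-20 + z - j\right) = -4 + \left(20 + j - z\right) = 16 + j - z$)
$\frac{B}{y{\left(-96,84 \right)}} + \frac{6241}{L{\left(t \right)}} = - \frac{14346}{16 + 84 - -96} + \frac{6241}{\frac{1}{2} \cdot \frac{1}{59} \left(91 + 59\right)} = - \frac{14346}{16 + 84 + 96} + \frac{6241}{\frac{1}{2} \cdot \frac{1}{59} \cdot 150} = - \frac{14346}{196} + \frac{6241}{\frac{75}{59}} = \left(-14346\right) \frac{1}{196} + 6241 \cdot \frac{59}{75} = - \frac{7173}{98} + \frac{368219}{75} = \frac{35547487}{7350}$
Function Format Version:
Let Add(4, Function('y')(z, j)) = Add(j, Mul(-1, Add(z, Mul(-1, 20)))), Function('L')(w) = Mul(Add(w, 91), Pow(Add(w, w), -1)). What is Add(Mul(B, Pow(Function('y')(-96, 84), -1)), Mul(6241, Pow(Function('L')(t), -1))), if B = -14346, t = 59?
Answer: Rational(35547487, 7350) ≈ 4836.4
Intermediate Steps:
Function('L')(w) = Mul(Rational(1, 2), Pow(w, -1), Add(91, w)) (Function('L')(w) = Mul(Add(91, w), Pow(Mul(2, w), -1)) = Mul(Add(91, w), Mul(Rational(1, 2), Pow(w, -1))) = Mul(Rational(1, 2), Pow(w, -1), Add(91, w)))
Function('y')(z, j) = Add(16, j, Mul(-1, z)) (Function('y')(z, j) = Add(-4, Add(j, Mul(-1, Add(z, Mul(-1, 20))))) = Add(-4, Add(j, Mul(-1, Add(z, -20)))) = Add(-4, Add(j, Mul(-1, Add(-20, z)))) = Add(-4, Add(j, Add(20, Mul(-1, z)))) = Add(-4, Add(20, j, Mul(-1, z))) = Add(16, j, Mul(-1, z)))
Add(Mul(B, Pow(Function('y')(-96, 84), -1)), Mul(6241, Pow(Function('L')(t), -1))) = Add(Mul(-14346, Pow(Add(16, 84, Mul(-1, -96)), -1)), Mul(6241, Pow(Mul(Rational(1, 2), Pow(59, -1), Add(91, 59)), -1))) = Add(Mul(-14346, Pow(Add(16, 84, 96), -1)), Mul(6241, Pow(Mul(Rational(1, 2), Rational(1, 59), 150), -1))) = Add(Mul(-14346, Pow(196, -1)), Mul(6241, Pow(Rational(75, 59), -1))) = Add(Mul(-14346, Rational(1, 196)), Mul(6241, Rational(59, 75))) = Add(Rational(-7173, 98), Rational(368219, 75)) = Rational(35547487, 7350)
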